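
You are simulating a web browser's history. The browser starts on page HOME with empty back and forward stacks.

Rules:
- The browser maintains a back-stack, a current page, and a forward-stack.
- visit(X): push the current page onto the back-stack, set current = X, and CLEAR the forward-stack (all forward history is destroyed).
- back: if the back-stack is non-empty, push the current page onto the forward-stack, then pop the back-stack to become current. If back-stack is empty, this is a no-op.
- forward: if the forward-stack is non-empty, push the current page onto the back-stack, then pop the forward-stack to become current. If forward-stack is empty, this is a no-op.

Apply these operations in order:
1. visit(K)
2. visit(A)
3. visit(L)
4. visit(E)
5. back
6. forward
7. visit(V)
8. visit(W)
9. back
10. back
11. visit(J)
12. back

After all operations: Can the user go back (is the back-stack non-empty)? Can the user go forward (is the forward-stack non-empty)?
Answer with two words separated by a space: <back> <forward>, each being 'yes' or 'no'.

Answer: yes yes

Derivation:
After 1 (visit(K)): cur=K back=1 fwd=0
After 2 (visit(A)): cur=A back=2 fwd=0
After 3 (visit(L)): cur=L back=3 fwd=0
After 4 (visit(E)): cur=E back=4 fwd=0
After 5 (back): cur=L back=3 fwd=1
After 6 (forward): cur=E back=4 fwd=0
After 7 (visit(V)): cur=V back=5 fwd=0
After 8 (visit(W)): cur=W back=6 fwd=0
After 9 (back): cur=V back=5 fwd=1
After 10 (back): cur=E back=4 fwd=2
After 11 (visit(J)): cur=J back=5 fwd=0
After 12 (back): cur=E back=4 fwd=1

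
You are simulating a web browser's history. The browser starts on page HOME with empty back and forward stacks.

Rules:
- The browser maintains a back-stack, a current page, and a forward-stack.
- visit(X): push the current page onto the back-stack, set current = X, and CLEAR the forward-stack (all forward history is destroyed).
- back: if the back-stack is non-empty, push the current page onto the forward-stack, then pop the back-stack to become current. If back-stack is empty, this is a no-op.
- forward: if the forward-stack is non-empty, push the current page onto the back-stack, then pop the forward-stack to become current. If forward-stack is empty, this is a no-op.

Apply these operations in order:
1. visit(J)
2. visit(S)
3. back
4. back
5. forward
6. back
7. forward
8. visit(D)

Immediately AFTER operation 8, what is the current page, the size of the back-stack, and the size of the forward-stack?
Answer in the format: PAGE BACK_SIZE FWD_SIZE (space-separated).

After 1 (visit(J)): cur=J back=1 fwd=0
After 2 (visit(S)): cur=S back=2 fwd=0
After 3 (back): cur=J back=1 fwd=1
After 4 (back): cur=HOME back=0 fwd=2
After 5 (forward): cur=J back=1 fwd=1
After 6 (back): cur=HOME back=0 fwd=2
After 7 (forward): cur=J back=1 fwd=1
After 8 (visit(D)): cur=D back=2 fwd=0

D 2 0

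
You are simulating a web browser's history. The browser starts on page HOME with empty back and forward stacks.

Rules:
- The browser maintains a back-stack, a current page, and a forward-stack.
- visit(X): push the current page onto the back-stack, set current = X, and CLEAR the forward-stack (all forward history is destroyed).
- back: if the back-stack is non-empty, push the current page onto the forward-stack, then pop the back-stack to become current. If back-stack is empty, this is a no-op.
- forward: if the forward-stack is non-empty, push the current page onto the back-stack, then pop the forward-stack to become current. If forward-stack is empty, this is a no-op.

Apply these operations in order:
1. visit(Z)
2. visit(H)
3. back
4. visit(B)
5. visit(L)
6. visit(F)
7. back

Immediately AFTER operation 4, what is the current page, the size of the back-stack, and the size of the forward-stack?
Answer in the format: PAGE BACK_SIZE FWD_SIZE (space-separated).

After 1 (visit(Z)): cur=Z back=1 fwd=0
After 2 (visit(H)): cur=H back=2 fwd=0
After 3 (back): cur=Z back=1 fwd=1
After 4 (visit(B)): cur=B back=2 fwd=0

B 2 0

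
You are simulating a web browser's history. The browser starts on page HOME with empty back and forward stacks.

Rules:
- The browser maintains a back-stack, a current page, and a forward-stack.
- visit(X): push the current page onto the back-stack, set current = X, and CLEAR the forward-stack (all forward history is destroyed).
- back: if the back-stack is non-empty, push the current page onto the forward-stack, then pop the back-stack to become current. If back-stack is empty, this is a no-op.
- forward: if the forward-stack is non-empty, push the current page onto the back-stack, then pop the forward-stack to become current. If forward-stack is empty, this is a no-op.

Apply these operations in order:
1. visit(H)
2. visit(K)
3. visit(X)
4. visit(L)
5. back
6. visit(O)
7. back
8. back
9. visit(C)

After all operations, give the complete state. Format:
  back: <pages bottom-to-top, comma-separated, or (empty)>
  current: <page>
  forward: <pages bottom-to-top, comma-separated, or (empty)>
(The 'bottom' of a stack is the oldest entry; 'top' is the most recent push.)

Answer: back: HOME,H,K
current: C
forward: (empty)

Derivation:
After 1 (visit(H)): cur=H back=1 fwd=0
After 2 (visit(K)): cur=K back=2 fwd=0
After 3 (visit(X)): cur=X back=3 fwd=0
After 4 (visit(L)): cur=L back=4 fwd=0
After 5 (back): cur=X back=3 fwd=1
After 6 (visit(O)): cur=O back=4 fwd=0
After 7 (back): cur=X back=3 fwd=1
After 8 (back): cur=K back=2 fwd=2
After 9 (visit(C)): cur=C back=3 fwd=0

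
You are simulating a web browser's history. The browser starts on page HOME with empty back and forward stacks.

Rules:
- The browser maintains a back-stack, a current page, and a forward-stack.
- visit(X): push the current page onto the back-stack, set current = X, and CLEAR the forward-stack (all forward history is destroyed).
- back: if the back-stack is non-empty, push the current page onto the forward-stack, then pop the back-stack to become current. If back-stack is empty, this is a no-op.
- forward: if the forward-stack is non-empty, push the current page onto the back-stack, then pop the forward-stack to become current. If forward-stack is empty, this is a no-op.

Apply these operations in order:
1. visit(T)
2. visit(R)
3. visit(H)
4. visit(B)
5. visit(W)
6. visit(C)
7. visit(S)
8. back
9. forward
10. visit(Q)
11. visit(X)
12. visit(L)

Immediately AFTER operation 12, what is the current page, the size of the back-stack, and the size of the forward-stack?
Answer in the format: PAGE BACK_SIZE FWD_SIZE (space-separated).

After 1 (visit(T)): cur=T back=1 fwd=0
After 2 (visit(R)): cur=R back=2 fwd=0
After 3 (visit(H)): cur=H back=3 fwd=0
After 4 (visit(B)): cur=B back=4 fwd=0
After 5 (visit(W)): cur=W back=5 fwd=0
After 6 (visit(C)): cur=C back=6 fwd=0
After 7 (visit(S)): cur=S back=7 fwd=0
After 8 (back): cur=C back=6 fwd=1
After 9 (forward): cur=S back=7 fwd=0
After 10 (visit(Q)): cur=Q back=8 fwd=0
After 11 (visit(X)): cur=X back=9 fwd=0
After 12 (visit(L)): cur=L back=10 fwd=0

L 10 0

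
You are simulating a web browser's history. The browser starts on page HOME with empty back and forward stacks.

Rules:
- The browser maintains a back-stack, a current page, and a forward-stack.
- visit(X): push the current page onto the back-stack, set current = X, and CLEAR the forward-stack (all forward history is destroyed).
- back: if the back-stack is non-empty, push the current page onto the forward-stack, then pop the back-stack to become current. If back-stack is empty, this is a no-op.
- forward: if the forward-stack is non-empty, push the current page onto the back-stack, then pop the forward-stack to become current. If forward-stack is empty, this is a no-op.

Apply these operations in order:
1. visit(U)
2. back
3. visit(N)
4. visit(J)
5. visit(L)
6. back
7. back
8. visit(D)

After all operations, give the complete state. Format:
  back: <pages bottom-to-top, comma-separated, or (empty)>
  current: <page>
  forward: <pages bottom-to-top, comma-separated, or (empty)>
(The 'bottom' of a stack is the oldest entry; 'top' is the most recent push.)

After 1 (visit(U)): cur=U back=1 fwd=0
After 2 (back): cur=HOME back=0 fwd=1
After 3 (visit(N)): cur=N back=1 fwd=0
After 4 (visit(J)): cur=J back=2 fwd=0
After 5 (visit(L)): cur=L back=3 fwd=0
After 6 (back): cur=J back=2 fwd=1
After 7 (back): cur=N back=1 fwd=2
After 8 (visit(D)): cur=D back=2 fwd=0

Answer: back: HOME,N
current: D
forward: (empty)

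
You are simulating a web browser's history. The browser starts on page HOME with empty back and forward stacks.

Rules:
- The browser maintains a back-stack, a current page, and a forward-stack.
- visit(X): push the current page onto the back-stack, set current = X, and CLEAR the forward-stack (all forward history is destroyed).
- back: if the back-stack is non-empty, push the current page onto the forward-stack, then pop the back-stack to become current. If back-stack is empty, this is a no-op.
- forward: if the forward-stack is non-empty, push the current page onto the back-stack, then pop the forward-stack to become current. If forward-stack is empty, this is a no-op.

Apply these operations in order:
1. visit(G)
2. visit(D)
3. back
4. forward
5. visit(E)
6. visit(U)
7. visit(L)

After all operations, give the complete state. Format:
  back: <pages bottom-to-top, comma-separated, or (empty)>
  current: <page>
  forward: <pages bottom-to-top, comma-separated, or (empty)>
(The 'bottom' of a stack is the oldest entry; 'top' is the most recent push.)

After 1 (visit(G)): cur=G back=1 fwd=0
After 2 (visit(D)): cur=D back=2 fwd=0
After 3 (back): cur=G back=1 fwd=1
After 4 (forward): cur=D back=2 fwd=0
After 5 (visit(E)): cur=E back=3 fwd=0
After 6 (visit(U)): cur=U back=4 fwd=0
After 7 (visit(L)): cur=L back=5 fwd=0

Answer: back: HOME,G,D,E,U
current: L
forward: (empty)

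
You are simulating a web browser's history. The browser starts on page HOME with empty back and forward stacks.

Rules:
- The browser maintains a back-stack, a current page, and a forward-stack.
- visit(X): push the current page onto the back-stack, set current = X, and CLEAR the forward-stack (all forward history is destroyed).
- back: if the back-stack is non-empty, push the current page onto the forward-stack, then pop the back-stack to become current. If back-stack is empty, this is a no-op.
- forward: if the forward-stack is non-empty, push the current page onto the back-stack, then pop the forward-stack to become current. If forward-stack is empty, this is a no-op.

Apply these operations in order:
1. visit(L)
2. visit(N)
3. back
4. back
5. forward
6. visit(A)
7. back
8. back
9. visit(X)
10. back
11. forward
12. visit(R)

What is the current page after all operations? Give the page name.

Answer: R

Derivation:
After 1 (visit(L)): cur=L back=1 fwd=0
After 2 (visit(N)): cur=N back=2 fwd=0
After 3 (back): cur=L back=1 fwd=1
After 4 (back): cur=HOME back=0 fwd=2
After 5 (forward): cur=L back=1 fwd=1
After 6 (visit(A)): cur=A back=2 fwd=0
After 7 (back): cur=L back=1 fwd=1
After 8 (back): cur=HOME back=0 fwd=2
After 9 (visit(X)): cur=X back=1 fwd=0
After 10 (back): cur=HOME back=0 fwd=1
After 11 (forward): cur=X back=1 fwd=0
After 12 (visit(R)): cur=R back=2 fwd=0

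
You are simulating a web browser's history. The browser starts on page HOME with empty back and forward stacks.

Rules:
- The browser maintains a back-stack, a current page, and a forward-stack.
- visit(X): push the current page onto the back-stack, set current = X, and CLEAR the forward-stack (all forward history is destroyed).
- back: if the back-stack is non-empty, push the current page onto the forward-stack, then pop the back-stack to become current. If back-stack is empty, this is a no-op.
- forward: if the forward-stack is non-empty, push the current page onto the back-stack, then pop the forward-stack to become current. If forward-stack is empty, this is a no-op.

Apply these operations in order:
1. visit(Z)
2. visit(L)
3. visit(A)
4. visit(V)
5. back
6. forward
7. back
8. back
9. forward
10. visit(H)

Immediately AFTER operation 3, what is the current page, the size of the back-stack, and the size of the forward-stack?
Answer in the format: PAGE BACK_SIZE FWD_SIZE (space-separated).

After 1 (visit(Z)): cur=Z back=1 fwd=0
After 2 (visit(L)): cur=L back=2 fwd=0
After 3 (visit(A)): cur=A back=3 fwd=0

A 3 0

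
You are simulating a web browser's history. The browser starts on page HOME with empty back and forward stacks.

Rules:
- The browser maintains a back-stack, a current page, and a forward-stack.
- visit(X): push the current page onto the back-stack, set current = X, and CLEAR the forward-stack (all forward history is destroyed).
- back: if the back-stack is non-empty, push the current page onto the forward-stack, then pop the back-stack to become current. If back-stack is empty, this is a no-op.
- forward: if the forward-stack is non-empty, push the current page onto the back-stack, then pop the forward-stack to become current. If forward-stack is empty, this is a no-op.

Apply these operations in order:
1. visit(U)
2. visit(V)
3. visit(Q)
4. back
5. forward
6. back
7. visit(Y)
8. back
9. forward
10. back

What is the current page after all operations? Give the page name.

Answer: V

Derivation:
After 1 (visit(U)): cur=U back=1 fwd=0
After 2 (visit(V)): cur=V back=2 fwd=0
After 3 (visit(Q)): cur=Q back=3 fwd=0
After 4 (back): cur=V back=2 fwd=1
After 5 (forward): cur=Q back=3 fwd=0
After 6 (back): cur=V back=2 fwd=1
After 7 (visit(Y)): cur=Y back=3 fwd=0
After 8 (back): cur=V back=2 fwd=1
After 9 (forward): cur=Y back=3 fwd=0
After 10 (back): cur=V back=2 fwd=1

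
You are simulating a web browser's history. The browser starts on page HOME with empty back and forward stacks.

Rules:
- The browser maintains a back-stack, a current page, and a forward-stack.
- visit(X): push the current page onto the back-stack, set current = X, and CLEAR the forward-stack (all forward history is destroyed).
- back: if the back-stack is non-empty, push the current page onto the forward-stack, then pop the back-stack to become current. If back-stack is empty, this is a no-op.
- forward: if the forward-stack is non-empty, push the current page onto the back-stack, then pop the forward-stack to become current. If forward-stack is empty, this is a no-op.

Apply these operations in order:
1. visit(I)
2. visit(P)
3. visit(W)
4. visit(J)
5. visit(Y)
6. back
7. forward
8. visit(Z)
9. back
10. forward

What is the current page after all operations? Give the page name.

After 1 (visit(I)): cur=I back=1 fwd=0
After 2 (visit(P)): cur=P back=2 fwd=0
After 3 (visit(W)): cur=W back=3 fwd=0
After 4 (visit(J)): cur=J back=4 fwd=0
After 5 (visit(Y)): cur=Y back=5 fwd=0
After 6 (back): cur=J back=4 fwd=1
After 7 (forward): cur=Y back=5 fwd=0
After 8 (visit(Z)): cur=Z back=6 fwd=0
After 9 (back): cur=Y back=5 fwd=1
After 10 (forward): cur=Z back=6 fwd=0

Answer: Z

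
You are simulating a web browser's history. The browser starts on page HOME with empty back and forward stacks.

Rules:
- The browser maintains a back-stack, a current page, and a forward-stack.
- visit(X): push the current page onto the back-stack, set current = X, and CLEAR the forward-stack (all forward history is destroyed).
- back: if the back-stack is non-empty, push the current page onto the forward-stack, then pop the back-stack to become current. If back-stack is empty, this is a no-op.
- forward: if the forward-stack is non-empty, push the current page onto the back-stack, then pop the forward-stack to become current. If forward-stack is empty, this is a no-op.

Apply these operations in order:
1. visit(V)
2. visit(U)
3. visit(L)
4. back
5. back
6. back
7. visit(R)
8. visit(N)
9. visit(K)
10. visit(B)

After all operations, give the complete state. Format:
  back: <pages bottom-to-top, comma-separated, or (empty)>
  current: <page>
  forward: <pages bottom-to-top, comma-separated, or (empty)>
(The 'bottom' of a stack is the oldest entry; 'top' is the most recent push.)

Answer: back: HOME,R,N,K
current: B
forward: (empty)

Derivation:
After 1 (visit(V)): cur=V back=1 fwd=0
After 2 (visit(U)): cur=U back=2 fwd=0
After 3 (visit(L)): cur=L back=3 fwd=0
After 4 (back): cur=U back=2 fwd=1
After 5 (back): cur=V back=1 fwd=2
After 6 (back): cur=HOME back=0 fwd=3
After 7 (visit(R)): cur=R back=1 fwd=0
After 8 (visit(N)): cur=N back=2 fwd=0
After 9 (visit(K)): cur=K back=3 fwd=0
After 10 (visit(B)): cur=B back=4 fwd=0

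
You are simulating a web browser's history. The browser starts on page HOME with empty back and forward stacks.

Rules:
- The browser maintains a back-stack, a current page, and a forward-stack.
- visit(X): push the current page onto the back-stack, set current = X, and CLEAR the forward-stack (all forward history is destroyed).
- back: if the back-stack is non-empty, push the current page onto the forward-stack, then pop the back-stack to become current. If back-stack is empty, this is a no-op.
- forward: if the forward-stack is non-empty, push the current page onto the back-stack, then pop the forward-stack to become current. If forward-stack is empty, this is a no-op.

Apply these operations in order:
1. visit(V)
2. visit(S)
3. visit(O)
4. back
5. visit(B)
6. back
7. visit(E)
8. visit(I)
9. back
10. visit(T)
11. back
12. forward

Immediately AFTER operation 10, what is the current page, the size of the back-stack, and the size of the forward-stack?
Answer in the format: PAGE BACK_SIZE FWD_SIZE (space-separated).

After 1 (visit(V)): cur=V back=1 fwd=0
After 2 (visit(S)): cur=S back=2 fwd=0
After 3 (visit(O)): cur=O back=3 fwd=0
After 4 (back): cur=S back=2 fwd=1
After 5 (visit(B)): cur=B back=3 fwd=0
After 6 (back): cur=S back=2 fwd=1
After 7 (visit(E)): cur=E back=3 fwd=0
After 8 (visit(I)): cur=I back=4 fwd=0
After 9 (back): cur=E back=3 fwd=1
After 10 (visit(T)): cur=T back=4 fwd=0

T 4 0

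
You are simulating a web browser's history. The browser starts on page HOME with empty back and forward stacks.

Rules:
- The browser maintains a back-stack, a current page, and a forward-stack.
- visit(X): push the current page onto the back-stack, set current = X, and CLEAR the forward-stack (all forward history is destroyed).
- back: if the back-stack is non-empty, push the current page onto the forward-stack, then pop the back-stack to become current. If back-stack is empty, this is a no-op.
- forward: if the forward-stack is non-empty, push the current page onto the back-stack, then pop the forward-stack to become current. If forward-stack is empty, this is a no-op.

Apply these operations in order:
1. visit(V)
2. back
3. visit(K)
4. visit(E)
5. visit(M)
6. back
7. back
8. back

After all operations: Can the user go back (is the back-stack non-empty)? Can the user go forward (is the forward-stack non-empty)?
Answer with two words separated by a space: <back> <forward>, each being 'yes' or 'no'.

Answer: no yes

Derivation:
After 1 (visit(V)): cur=V back=1 fwd=0
After 2 (back): cur=HOME back=0 fwd=1
After 3 (visit(K)): cur=K back=1 fwd=0
After 4 (visit(E)): cur=E back=2 fwd=0
After 5 (visit(M)): cur=M back=3 fwd=0
After 6 (back): cur=E back=2 fwd=1
After 7 (back): cur=K back=1 fwd=2
After 8 (back): cur=HOME back=0 fwd=3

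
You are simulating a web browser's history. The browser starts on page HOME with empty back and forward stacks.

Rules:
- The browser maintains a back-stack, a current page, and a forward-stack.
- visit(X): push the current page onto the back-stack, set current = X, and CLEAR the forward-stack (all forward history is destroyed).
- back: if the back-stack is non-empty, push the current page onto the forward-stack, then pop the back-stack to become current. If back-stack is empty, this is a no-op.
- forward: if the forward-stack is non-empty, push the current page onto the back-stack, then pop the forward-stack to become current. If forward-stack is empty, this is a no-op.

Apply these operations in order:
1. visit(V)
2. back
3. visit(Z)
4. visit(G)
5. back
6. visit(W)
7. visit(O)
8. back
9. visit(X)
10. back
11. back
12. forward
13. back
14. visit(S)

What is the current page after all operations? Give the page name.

After 1 (visit(V)): cur=V back=1 fwd=0
After 2 (back): cur=HOME back=0 fwd=1
After 3 (visit(Z)): cur=Z back=1 fwd=0
After 4 (visit(G)): cur=G back=2 fwd=0
After 5 (back): cur=Z back=1 fwd=1
After 6 (visit(W)): cur=W back=2 fwd=0
After 7 (visit(O)): cur=O back=3 fwd=0
After 8 (back): cur=W back=2 fwd=1
After 9 (visit(X)): cur=X back=3 fwd=0
After 10 (back): cur=W back=2 fwd=1
After 11 (back): cur=Z back=1 fwd=2
After 12 (forward): cur=W back=2 fwd=1
After 13 (back): cur=Z back=1 fwd=2
After 14 (visit(S)): cur=S back=2 fwd=0

Answer: S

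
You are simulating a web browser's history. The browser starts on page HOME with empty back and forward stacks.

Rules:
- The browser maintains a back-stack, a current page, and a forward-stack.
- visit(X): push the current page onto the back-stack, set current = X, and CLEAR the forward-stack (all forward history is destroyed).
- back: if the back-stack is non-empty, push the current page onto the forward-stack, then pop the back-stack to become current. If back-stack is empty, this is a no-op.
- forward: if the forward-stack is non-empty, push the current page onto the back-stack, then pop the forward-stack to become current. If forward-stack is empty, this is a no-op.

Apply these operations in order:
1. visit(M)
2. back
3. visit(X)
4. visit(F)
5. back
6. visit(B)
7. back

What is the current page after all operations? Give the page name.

Answer: X

Derivation:
After 1 (visit(M)): cur=M back=1 fwd=0
After 2 (back): cur=HOME back=0 fwd=1
After 3 (visit(X)): cur=X back=1 fwd=0
After 4 (visit(F)): cur=F back=2 fwd=0
After 5 (back): cur=X back=1 fwd=1
After 6 (visit(B)): cur=B back=2 fwd=0
After 7 (back): cur=X back=1 fwd=1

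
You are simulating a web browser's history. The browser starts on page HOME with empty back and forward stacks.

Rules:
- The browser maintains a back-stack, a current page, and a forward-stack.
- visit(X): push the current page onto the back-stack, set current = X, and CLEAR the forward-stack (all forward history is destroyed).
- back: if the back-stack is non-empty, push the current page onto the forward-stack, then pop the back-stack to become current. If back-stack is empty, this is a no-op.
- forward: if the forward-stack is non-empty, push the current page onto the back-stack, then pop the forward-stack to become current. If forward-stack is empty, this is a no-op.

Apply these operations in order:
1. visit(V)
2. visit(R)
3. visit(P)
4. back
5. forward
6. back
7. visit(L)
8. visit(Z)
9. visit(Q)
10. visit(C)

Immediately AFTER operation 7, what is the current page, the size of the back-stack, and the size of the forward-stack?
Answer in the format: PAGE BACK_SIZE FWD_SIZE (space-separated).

After 1 (visit(V)): cur=V back=1 fwd=0
After 2 (visit(R)): cur=R back=2 fwd=0
After 3 (visit(P)): cur=P back=3 fwd=0
After 4 (back): cur=R back=2 fwd=1
After 5 (forward): cur=P back=3 fwd=0
After 6 (back): cur=R back=2 fwd=1
After 7 (visit(L)): cur=L back=3 fwd=0

L 3 0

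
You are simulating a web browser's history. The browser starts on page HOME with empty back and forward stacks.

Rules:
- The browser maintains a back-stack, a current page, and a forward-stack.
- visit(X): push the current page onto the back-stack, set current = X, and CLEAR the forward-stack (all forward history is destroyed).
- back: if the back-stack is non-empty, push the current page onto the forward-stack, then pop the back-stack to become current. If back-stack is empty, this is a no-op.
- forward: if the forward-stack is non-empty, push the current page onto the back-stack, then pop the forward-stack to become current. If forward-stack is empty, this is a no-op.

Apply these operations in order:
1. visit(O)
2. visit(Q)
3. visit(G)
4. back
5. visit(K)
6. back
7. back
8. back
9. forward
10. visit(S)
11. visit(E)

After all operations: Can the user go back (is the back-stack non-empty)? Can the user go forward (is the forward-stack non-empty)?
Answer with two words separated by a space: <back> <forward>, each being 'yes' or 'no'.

Answer: yes no

Derivation:
After 1 (visit(O)): cur=O back=1 fwd=0
After 2 (visit(Q)): cur=Q back=2 fwd=0
After 3 (visit(G)): cur=G back=3 fwd=0
After 4 (back): cur=Q back=2 fwd=1
After 5 (visit(K)): cur=K back=3 fwd=0
After 6 (back): cur=Q back=2 fwd=1
After 7 (back): cur=O back=1 fwd=2
After 8 (back): cur=HOME back=0 fwd=3
After 9 (forward): cur=O back=1 fwd=2
After 10 (visit(S)): cur=S back=2 fwd=0
After 11 (visit(E)): cur=E back=3 fwd=0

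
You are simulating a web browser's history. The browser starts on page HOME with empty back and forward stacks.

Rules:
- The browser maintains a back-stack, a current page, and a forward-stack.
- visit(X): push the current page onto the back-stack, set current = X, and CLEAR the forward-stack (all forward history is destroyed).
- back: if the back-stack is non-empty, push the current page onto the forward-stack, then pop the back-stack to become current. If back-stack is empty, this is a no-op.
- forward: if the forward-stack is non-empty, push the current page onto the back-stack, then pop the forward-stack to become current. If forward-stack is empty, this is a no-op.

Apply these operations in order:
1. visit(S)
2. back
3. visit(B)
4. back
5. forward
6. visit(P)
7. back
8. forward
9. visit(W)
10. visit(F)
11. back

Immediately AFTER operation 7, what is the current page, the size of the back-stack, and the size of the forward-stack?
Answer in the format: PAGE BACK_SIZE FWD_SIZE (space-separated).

After 1 (visit(S)): cur=S back=1 fwd=0
After 2 (back): cur=HOME back=0 fwd=1
After 3 (visit(B)): cur=B back=1 fwd=0
After 4 (back): cur=HOME back=0 fwd=1
After 5 (forward): cur=B back=1 fwd=0
After 6 (visit(P)): cur=P back=2 fwd=0
After 7 (back): cur=B back=1 fwd=1

B 1 1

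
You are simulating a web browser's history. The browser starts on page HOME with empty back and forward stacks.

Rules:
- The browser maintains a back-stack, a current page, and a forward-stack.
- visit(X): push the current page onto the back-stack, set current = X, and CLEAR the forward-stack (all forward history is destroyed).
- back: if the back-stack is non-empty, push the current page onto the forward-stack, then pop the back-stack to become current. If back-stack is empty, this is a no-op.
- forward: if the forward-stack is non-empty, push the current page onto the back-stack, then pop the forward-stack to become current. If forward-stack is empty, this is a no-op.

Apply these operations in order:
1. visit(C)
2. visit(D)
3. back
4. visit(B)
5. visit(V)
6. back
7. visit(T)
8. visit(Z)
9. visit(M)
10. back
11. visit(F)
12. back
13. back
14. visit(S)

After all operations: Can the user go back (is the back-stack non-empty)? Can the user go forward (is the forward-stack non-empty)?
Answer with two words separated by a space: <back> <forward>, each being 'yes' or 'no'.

After 1 (visit(C)): cur=C back=1 fwd=0
After 2 (visit(D)): cur=D back=2 fwd=0
After 3 (back): cur=C back=1 fwd=1
After 4 (visit(B)): cur=B back=2 fwd=0
After 5 (visit(V)): cur=V back=3 fwd=0
After 6 (back): cur=B back=2 fwd=1
After 7 (visit(T)): cur=T back=3 fwd=0
After 8 (visit(Z)): cur=Z back=4 fwd=0
After 9 (visit(M)): cur=M back=5 fwd=0
After 10 (back): cur=Z back=4 fwd=1
After 11 (visit(F)): cur=F back=5 fwd=0
After 12 (back): cur=Z back=4 fwd=1
After 13 (back): cur=T back=3 fwd=2
After 14 (visit(S)): cur=S back=4 fwd=0

Answer: yes no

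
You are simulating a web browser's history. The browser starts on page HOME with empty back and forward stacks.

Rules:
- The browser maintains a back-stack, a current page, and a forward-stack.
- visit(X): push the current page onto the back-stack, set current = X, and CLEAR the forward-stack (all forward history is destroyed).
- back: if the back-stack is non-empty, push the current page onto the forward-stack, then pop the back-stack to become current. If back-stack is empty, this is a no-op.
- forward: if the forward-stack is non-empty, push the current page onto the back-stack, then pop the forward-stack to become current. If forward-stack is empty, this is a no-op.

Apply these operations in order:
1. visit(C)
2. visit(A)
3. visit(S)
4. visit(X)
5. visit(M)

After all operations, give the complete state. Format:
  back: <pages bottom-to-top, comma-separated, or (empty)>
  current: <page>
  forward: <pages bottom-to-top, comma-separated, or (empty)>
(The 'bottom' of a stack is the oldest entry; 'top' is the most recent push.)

After 1 (visit(C)): cur=C back=1 fwd=0
After 2 (visit(A)): cur=A back=2 fwd=0
After 3 (visit(S)): cur=S back=3 fwd=0
After 4 (visit(X)): cur=X back=4 fwd=0
After 5 (visit(M)): cur=M back=5 fwd=0

Answer: back: HOME,C,A,S,X
current: M
forward: (empty)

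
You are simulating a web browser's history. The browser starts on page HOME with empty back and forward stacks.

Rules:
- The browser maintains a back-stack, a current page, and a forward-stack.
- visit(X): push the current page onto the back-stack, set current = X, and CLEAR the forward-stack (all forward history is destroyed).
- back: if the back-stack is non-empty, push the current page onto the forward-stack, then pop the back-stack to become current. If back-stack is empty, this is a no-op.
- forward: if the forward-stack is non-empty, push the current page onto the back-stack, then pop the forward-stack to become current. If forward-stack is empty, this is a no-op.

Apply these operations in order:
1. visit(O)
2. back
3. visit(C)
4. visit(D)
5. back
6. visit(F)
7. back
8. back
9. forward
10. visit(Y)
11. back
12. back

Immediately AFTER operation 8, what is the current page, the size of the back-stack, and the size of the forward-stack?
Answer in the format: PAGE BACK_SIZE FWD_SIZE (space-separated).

After 1 (visit(O)): cur=O back=1 fwd=0
After 2 (back): cur=HOME back=0 fwd=1
After 3 (visit(C)): cur=C back=1 fwd=0
After 4 (visit(D)): cur=D back=2 fwd=0
After 5 (back): cur=C back=1 fwd=1
After 6 (visit(F)): cur=F back=2 fwd=0
After 7 (back): cur=C back=1 fwd=1
After 8 (back): cur=HOME back=0 fwd=2

HOME 0 2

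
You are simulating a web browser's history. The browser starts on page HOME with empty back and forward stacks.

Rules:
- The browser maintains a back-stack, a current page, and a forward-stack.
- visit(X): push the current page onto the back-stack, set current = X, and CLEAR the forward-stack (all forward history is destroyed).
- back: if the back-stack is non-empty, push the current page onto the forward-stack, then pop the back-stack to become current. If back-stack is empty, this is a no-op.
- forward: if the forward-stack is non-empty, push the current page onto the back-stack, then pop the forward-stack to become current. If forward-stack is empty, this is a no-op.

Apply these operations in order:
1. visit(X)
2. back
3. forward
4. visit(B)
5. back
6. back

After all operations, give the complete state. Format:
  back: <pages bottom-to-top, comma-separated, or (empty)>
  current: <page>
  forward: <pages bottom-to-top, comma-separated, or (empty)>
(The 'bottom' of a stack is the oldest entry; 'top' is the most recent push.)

Answer: back: (empty)
current: HOME
forward: B,X

Derivation:
After 1 (visit(X)): cur=X back=1 fwd=0
After 2 (back): cur=HOME back=0 fwd=1
After 3 (forward): cur=X back=1 fwd=0
After 4 (visit(B)): cur=B back=2 fwd=0
After 5 (back): cur=X back=1 fwd=1
After 6 (back): cur=HOME back=0 fwd=2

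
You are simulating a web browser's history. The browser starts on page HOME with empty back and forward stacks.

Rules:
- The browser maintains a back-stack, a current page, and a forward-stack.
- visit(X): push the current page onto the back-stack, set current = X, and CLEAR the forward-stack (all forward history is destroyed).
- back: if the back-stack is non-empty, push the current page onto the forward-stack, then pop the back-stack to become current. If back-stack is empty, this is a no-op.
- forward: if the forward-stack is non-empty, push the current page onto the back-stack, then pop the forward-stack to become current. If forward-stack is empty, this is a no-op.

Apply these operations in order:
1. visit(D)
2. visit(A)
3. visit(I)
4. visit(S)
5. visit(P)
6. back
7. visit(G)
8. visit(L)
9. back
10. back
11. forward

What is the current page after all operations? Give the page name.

Answer: G

Derivation:
After 1 (visit(D)): cur=D back=1 fwd=0
After 2 (visit(A)): cur=A back=2 fwd=0
After 3 (visit(I)): cur=I back=3 fwd=0
After 4 (visit(S)): cur=S back=4 fwd=0
After 5 (visit(P)): cur=P back=5 fwd=0
After 6 (back): cur=S back=4 fwd=1
After 7 (visit(G)): cur=G back=5 fwd=0
After 8 (visit(L)): cur=L back=6 fwd=0
After 9 (back): cur=G back=5 fwd=1
After 10 (back): cur=S back=4 fwd=2
After 11 (forward): cur=G back=5 fwd=1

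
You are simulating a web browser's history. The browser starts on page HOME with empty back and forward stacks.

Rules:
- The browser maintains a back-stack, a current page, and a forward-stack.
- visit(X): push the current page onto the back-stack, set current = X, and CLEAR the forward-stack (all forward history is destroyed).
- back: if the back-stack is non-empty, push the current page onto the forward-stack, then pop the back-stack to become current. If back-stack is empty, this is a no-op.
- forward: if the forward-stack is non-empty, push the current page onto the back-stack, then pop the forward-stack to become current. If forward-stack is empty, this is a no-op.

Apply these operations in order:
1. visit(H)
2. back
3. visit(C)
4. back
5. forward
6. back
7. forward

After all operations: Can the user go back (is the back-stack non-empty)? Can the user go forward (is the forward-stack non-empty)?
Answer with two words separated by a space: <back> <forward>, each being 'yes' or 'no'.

After 1 (visit(H)): cur=H back=1 fwd=0
After 2 (back): cur=HOME back=0 fwd=1
After 3 (visit(C)): cur=C back=1 fwd=0
After 4 (back): cur=HOME back=0 fwd=1
After 5 (forward): cur=C back=1 fwd=0
After 6 (back): cur=HOME back=0 fwd=1
After 7 (forward): cur=C back=1 fwd=0

Answer: yes no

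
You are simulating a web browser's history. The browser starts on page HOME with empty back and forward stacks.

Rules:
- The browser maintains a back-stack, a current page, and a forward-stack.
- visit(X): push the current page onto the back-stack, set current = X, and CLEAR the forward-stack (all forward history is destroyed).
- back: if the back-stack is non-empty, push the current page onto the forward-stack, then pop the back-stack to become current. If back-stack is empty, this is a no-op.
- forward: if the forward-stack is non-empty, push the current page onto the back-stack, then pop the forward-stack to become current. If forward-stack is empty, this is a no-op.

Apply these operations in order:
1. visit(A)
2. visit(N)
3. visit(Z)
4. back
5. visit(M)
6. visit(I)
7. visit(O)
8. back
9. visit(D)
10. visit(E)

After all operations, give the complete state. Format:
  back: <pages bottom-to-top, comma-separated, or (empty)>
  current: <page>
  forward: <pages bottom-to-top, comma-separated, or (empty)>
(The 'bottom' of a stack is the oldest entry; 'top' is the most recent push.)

After 1 (visit(A)): cur=A back=1 fwd=0
After 2 (visit(N)): cur=N back=2 fwd=0
After 3 (visit(Z)): cur=Z back=3 fwd=0
After 4 (back): cur=N back=2 fwd=1
After 5 (visit(M)): cur=M back=3 fwd=0
After 6 (visit(I)): cur=I back=4 fwd=0
After 7 (visit(O)): cur=O back=5 fwd=0
After 8 (back): cur=I back=4 fwd=1
After 9 (visit(D)): cur=D back=5 fwd=0
After 10 (visit(E)): cur=E back=6 fwd=0

Answer: back: HOME,A,N,M,I,D
current: E
forward: (empty)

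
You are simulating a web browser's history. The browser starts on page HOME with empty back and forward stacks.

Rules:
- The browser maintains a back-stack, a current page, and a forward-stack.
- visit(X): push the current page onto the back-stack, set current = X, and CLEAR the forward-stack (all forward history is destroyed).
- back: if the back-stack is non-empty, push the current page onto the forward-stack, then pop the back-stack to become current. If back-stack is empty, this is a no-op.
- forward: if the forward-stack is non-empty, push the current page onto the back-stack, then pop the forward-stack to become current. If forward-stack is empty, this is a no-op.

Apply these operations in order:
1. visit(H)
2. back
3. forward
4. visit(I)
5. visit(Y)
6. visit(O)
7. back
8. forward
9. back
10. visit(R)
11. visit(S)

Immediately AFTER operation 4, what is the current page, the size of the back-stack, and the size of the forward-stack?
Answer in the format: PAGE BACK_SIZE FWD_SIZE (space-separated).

After 1 (visit(H)): cur=H back=1 fwd=0
After 2 (back): cur=HOME back=0 fwd=1
After 3 (forward): cur=H back=1 fwd=0
After 4 (visit(I)): cur=I back=2 fwd=0

I 2 0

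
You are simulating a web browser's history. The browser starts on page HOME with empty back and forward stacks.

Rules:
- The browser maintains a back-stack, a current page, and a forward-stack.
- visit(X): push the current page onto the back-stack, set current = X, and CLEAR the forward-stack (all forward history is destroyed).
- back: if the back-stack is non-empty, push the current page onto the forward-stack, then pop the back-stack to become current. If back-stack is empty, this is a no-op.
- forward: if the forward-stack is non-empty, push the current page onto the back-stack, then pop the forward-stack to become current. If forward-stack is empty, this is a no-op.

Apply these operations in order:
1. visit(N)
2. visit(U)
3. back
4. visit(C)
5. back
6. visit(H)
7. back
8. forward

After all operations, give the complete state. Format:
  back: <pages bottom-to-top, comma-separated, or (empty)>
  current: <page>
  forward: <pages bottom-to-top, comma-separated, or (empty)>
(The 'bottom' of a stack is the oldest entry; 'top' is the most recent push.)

Answer: back: HOME,N
current: H
forward: (empty)

Derivation:
After 1 (visit(N)): cur=N back=1 fwd=0
After 2 (visit(U)): cur=U back=2 fwd=0
After 3 (back): cur=N back=1 fwd=1
After 4 (visit(C)): cur=C back=2 fwd=0
After 5 (back): cur=N back=1 fwd=1
After 6 (visit(H)): cur=H back=2 fwd=0
After 7 (back): cur=N back=1 fwd=1
After 8 (forward): cur=H back=2 fwd=0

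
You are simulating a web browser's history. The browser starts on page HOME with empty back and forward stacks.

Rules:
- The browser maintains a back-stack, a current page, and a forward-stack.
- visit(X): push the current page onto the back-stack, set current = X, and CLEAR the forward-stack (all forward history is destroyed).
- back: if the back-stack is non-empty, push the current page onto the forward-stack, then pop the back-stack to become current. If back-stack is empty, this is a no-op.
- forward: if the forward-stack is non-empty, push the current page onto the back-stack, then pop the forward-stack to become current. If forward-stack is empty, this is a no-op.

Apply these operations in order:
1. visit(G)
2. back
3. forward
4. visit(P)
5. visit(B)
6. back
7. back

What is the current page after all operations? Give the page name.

After 1 (visit(G)): cur=G back=1 fwd=0
After 2 (back): cur=HOME back=0 fwd=1
After 3 (forward): cur=G back=1 fwd=0
After 4 (visit(P)): cur=P back=2 fwd=0
After 5 (visit(B)): cur=B back=3 fwd=0
After 6 (back): cur=P back=2 fwd=1
After 7 (back): cur=G back=1 fwd=2

Answer: G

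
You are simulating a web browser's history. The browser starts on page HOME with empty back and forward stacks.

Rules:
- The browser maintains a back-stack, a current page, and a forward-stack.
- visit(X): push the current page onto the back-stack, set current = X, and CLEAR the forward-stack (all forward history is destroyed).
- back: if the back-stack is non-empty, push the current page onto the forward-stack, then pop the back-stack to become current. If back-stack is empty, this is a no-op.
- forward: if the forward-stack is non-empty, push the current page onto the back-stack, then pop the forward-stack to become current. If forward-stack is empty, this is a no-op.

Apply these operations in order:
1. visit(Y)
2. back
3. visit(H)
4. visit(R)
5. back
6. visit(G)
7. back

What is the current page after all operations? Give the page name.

After 1 (visit(Y)): cur=Y back=1 fwd=0
After 2 (back): cur=HOME back=0 fwd=1
After 3 (visit(H)): cur=H back=1 fwd=0
After 4 (visit(R)): cur=R back=2 fwd=0
After 5 (back): cur=H back=1 fwd=1
After 6 (visit(G)): cur=G back=2 fwd=0
After 7 (back): cur=H back=1 fwd=1

Answer: H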